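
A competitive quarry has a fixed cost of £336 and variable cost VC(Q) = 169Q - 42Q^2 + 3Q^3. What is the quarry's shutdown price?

£22 per unit

The firm shuts down when price falls below the minimum of average variable cost. AVC = VC/Q = 169 - 42Q + 3Q^2.
dAVC/dQ = -42 + 6Q = 0 gives Q = 7. min AVC = 169 - 42·7 + 3·7^2 = 22.
For P < £22 the firm produces nothing.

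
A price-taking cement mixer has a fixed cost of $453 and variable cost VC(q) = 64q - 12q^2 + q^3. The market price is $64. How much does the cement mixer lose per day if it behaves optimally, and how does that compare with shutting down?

AVC = 64 - 12q + q^2; min AVC = $28 at q = 6. Since P = $64 ≥ min AVC, the firm produces.
With MC = 64 - 24q + 3q^2, P = MC on the upward-sloping part at q* = 8.
TR = 64·8 = 512. TC = 453 + 256 = 709. Profit = 512 − 709 = -$197.
By producing, the firm covers all variable cost plus $256 of fixed cost; shutting down would lose the full $453.

Profit = -$197 at q = 8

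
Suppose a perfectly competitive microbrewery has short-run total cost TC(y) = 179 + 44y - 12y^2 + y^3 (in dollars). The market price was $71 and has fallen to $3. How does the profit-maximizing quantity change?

AVC = 44 - 12y + y^2, minimized at y = 6 where min AVC = $8. MC = 44 - 24y + 3y^2.
With P = $71 above the shutdown price, P = MC gives y = 9.
At P = $3 < min AVC = $8, price no longer covers variable cost at any output, so the firm shuts down: y = 0.

Output falls from 9 to 0 (the firm shuts down)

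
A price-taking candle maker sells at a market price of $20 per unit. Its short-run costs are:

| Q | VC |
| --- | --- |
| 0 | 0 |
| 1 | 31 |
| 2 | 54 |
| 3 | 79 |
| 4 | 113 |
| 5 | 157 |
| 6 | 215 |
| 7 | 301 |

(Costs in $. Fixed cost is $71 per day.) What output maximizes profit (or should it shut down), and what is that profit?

Q = 0 (shut down); profit = -$71

Tabulate TR − TC: Q=0: -71; Q=1: -82; Q=2: -85; Q=3: -90; Q=4: -104; Q=5: -128; Q=6: -166; Q=7: -232.
Profit is highest at Q = 0. Equivalently, the lowest AVC in the table is 79/3 ≈ $26.33 at Q = 3, and P = $20 falls below it — price never covers variable cost, so the firm shuts down and loses only its fixed cost.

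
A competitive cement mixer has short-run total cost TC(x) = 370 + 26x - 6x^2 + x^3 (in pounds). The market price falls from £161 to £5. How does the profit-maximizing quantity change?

Output falls from 9 to 0 (the firm shuts down)

MC = 26 - 12x + 3x^2; the shutdown threshold is min AVC = £17 (at x = 3).
At P = £161 ≥ min AVC, set P = MC on the rising branch: x = 9.
At P = £5 < min AVC = £17, price no longer covers variable cost at any output, so the firm shuts down: x = 0.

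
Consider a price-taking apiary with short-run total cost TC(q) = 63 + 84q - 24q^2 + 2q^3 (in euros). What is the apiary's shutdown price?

€12 per unit

The shutdown price is the minimum of AVC. VC = 84q - 24q^2 + 2q^3, so AVC = 84 - 24q + 2q^2.
dAVC/dq = -24 + 4q = 0 gives q = 6. min AVC = 84 - 24·6 + 2·6^2 = 12.
The firm shuts down for any P below €12.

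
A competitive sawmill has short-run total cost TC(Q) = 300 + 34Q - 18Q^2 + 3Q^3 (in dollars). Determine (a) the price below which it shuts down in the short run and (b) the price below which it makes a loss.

Shutdown price = $7; break-even price = $79

Shutdown price = min AVC. AVC = 34 - 18Q + 3Q^2, with vertex at Q = 3 and minimum $7.
ATC = 300/Q + 34 - 18Q + 3Q^2. Setting dATC/dQ = −300/Q^2 − 18 + 6Q = 0 gives Q = 5 (since 6·5^3 − 18·5^2 = 300).
min ATC = 300/5 + 34 − 18·5 + 3·5^2 = $79. That is the break-even price.
For $7 ≤ P < $79 the firm produces at a loss; below $7 it shuts down.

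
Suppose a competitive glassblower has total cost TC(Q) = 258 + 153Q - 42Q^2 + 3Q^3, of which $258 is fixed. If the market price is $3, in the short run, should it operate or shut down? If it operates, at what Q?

Shut down

Strip out fixed cost: VC = 153Q - 42Q^2 + 3Q^3. Then AVC = 153 - 42Q + 3Q^2 and MC = 153 - 84Q + 9Q^2.
AVC is minimized where dAVC/dQ = -42 + 6Q = 0, at Q = 7; min AVC = 153 - 42·7 + 3·7^2 = $6.
With P < min AVC ($3 < $6), every unit sold adds to the loss.
Shutting down limits the loss to fixed cost, $258.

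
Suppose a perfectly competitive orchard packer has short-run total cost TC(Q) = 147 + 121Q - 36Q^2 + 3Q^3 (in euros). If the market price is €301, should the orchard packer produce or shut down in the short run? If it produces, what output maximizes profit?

Produce at Q = 10

From TC, MC = TC'(Q) = 121 - 72Q + 9Q^2 and AVC = VC/Q = 121 - 36Q + 3Q^2.
AVC is minimized where dAVC/dQ = -36 + 6Q = 0, at Q = 6; min AVC = 121 - 36·6 + 3·6^2 = €13.
Since P = €301 ≥ min AVC = €13, price covers variable cost and the firm should produce.
Set P = MC: 301 = 121 - 72Q + 9Q^2 → -180 - 72Q + 9Q^2 = 0. The roots are Q = -2 and Q = 10; the profit-maximizing output is on the rising part of MC, so Q* = 10.
Check: AVC at Q = 10 is €61 ≤ P, so revenue covers variable cost.
Profit = P·Q − TC = 301·10 − 757 = €2253.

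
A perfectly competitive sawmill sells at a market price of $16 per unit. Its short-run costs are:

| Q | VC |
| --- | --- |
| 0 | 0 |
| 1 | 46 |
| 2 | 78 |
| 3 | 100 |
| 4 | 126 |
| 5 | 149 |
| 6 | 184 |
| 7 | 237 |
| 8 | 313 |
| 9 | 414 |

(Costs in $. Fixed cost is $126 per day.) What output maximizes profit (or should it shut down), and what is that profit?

Tabulate TR − TC: Q=0: -126; Q=1: -156; Q=2: -172; Q=3: -178; Q=4: -188; Q=5: -195; Q=6: -214; Q=7: -251; Q=8: -311; Q=9: -396.
Profit is highest at Q = 0. Equivalently, the lowest AVC in the table is 149/5 ≈ $29.80 at Q = 5, and P = $16 falls below it — price never covers variable cost, so the firm shuts down and loses only its fixed cost.

Q = 0 (shut down); profit = -$126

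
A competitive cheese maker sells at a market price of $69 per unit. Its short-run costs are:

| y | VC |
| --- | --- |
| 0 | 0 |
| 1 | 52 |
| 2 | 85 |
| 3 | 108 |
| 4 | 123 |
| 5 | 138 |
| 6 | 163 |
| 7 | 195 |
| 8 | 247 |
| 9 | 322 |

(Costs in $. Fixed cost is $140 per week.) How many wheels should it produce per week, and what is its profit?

y = 8; profit = $165

Compute π = P·y − TC at each output: y=0: -140; y=1: -123; y=2: -87; y=3: -41; y=4: 13; y=5: 67; y=6: 111; y=7: 148; y=8: 165; y=9: 159.
Profit is maximized at y = 8. AVC there is 247/8 = $30.88 ≤ P, so producing beats shutting down (which would give -$140).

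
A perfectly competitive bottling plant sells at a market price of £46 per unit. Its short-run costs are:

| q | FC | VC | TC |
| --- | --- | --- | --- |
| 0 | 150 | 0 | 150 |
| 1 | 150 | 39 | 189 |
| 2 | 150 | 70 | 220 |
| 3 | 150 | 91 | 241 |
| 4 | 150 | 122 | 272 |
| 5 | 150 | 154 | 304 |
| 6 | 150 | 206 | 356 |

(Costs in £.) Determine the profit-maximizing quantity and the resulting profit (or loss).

Tabulate TR − TC: q=0: -150; q=1: -143; q=2: -128; q=3: -103; q=4: -88; q=5: -74; q=6: -80.
Profit is maximized at q = 5. AVC there is 154/5 = £30.80 ≤ P, so producing beats shutting down (which would give -£150).

q = 5; profit = -£74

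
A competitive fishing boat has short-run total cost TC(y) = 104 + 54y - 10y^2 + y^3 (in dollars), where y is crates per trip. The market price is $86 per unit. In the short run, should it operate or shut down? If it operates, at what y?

Variable cost is VC = 54y - 10y^2 + y^3, so AVC = VC/y = 54 - 10y + y^2 and MC = dTC/dy = 54 - 20y + 3y^2.
AVC hits its minimum where MC = AVC, at y = 5, giving min AVC = 54 - 10·5 + 5^2 = $29.
Because $86 ≥ $29, revenue can cover variable cost; the firm operates.
Set P = MC: 86 = 54 - 20y + 3y^2 → -32 - 20y + 3y^2 = 0. The roots are y = -4/3 and y = 8; the profit-maximizing output is on the rising part of MC, so y* = 8.
Check: AVC at y = 8 is $38 ≤ P, so revenue covers variable cost.
Profit = P·y − TC = 86·8 − 408 = $280.

Produce at y = 8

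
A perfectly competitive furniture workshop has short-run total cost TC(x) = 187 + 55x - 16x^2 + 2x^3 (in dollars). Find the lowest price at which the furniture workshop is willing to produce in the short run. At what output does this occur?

The firm shuts down when price falls below the minimum of average variable cost. AVC = VC/x = 55 - 16x + 2x^2.
dAVC/dx = -16 + 4x = 0 gives x = 4. min AVC = 55 - 16·4 + 2·4^2 = 23.
For P < $23 the firm produces nothing.

$23 per unit, at x = 4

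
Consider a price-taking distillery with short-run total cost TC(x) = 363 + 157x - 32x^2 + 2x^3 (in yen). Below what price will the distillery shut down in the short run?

¥29 per unit

Short-run supply begins at min AVC. From VC = 157x - 32x^2 + 2x^3, AVC = 157 - 32x + 2x^2.
At the minimum of AVC, MC = AVC. MC = 157 - 64x + 6x^2; setting MC = AVC gives 4x^2 - 32x = 0, so x = 8. min AVC = 29.
The firm shuts down for any P below ¥29.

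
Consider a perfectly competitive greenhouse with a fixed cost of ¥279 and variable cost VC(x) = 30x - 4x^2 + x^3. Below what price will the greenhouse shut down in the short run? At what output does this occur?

¥26 per unit, at x = 2

Short-run supply begins at min AVC. From VC = 30x - 4x^2 + x^3, AVC = 30 - 4x + x^2.
At the minimum of AVC, MC = AVC. MC = 30 - 8x + 3x^2; setting MC = AVC gives 2x^2 - 4x = 0, so x = 2. min AVC = 26.
For P < ¥26 the firm produces nothing.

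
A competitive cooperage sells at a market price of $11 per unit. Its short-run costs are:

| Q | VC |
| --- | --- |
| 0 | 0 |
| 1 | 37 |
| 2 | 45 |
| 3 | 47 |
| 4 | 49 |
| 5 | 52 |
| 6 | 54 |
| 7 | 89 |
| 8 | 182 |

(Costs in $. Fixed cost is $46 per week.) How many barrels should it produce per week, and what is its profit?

Q = 6; profit = -$34

Tabulate TR − TC: Q=0: -46; Q=1: -72; Q=2: -69; Q=3: -60; Q=4: -51; Q=5: -43; Q=6: -34; Q=7: -58; Q=8: -140.
Profit is maximized at Q = 6. AVC there is 54/6 = $9 ≤ P, so producing beats shutting down (which would give -$46).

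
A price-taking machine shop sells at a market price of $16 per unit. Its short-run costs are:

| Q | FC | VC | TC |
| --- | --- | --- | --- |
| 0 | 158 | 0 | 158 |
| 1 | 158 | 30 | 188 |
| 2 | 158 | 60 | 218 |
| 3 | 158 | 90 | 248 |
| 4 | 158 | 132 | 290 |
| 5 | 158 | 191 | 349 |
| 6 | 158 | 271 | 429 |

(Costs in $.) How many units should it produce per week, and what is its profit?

Tabulate TR − TC: Q=0: -158; Q=1: -172; Q=2: -186; Q=3: -200; Q=4: -226; Q=5: -269; Q=6: -333.
Profit is highest at Q = 0. Equivalently, the lowest AVC in the table is 30/1 ≈ $30 at Q = 1, and P = $16 falls below it — price never covers variable cost, so the firm shuts down and loses only its fixed cost.

Q = 0 (shut down); profit = -$158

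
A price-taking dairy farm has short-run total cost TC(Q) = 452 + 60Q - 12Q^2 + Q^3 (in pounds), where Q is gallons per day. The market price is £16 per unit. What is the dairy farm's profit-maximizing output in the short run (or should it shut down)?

Shut down

Variable cost is VC = 60Q - 12Q^2 + Q^3, so AVC = VC/Q = 60 - 12Q + Q^2 and MC = dTC/dQ = 60 - 24Q + 3Q^2.
The AVC parabola has its vertex at Q = 12/2 = 6, where AVC = 60 - 12·6 + 6^2 = £24.
P = £16 lies below min AVC = £24; no output level covers variable cost.
Best response: produce nothing and absorb the £452 fixed cost.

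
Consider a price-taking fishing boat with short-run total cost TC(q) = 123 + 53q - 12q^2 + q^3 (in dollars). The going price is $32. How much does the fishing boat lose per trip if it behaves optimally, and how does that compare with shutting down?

AVC = 53 - 12q + q^2 has its minimum $17 at q = 6; price $32 clears that bar, so the firm operates.
MC = 53 - 24q + 3q^2. Setting P = MC and taking the root on the rising branch gives q* = 7.
TR = 32·7 = 224. TC = 123 + 126 = 249. Profit = 224 − 249 = -$25.
Shutting down would mean losing the fixed cost of $123, so operating at a loss of $25 is better by $98.

Profit = -$25 at q = 7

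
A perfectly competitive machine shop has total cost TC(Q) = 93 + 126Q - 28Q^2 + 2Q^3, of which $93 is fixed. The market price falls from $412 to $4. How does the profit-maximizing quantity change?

MC = 126 - 56Q + 6Q^2; the shutdown threshold is min AVC = $28 (at Q = 7).
With P = $412 above the shutdown price, P = MC gives Q = 13.
At P = $4 < min AVC = $28, price no longer covers variable cost at any output, so the firm shuts down: Q = 0.

Output falls from 13 to 0 (the firm shuts down)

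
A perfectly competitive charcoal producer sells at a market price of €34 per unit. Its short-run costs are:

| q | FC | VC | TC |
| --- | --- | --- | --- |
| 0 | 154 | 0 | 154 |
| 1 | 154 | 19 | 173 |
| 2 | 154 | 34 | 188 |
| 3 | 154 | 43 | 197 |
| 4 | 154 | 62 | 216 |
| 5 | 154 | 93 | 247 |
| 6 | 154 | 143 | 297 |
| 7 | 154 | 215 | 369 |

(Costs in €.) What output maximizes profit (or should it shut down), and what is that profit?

q = 5; profit = -€77

Profit at each row (π = 34q − TC): q=0: -154; q=1: -139; q=2: -120; q=3: -95; q=4: -80; q=5: -77; q=6: -93; q=7: -131.
Profit is maximized at q = 5. AVC there is 93/5 = €18.60 ≤ P, so producing beats shutting down (which would give -€154).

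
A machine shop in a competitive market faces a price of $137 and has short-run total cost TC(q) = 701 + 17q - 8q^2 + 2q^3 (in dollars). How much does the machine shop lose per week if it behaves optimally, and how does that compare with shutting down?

AVC = 17 - 8q + 2q^2; min AVC = $9 at q = 2. Since P = $137 ≥ min AVC, the firm produces.
MC = 17 - 16q + 6q^2. Setting P = MC and taking the root on the rising branch gives q* = 6.
TR = 137·6 = 822. TC = 701 + 246 = 947. Profit = 822 − 947 = -$125.
Shutting down would mean losing the fixed cost of $701, so operating at a loss of $125 is better by $576.

Profit = -$125 at q = 6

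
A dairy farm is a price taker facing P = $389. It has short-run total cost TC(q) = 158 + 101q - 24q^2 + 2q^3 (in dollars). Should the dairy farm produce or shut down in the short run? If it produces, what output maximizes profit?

Variable cost is VC = 101q - 24q^2 + 2q^3, so AVC = VC/q = 101 - 24q + 2q^2 and MC = dTC/dq = 101 - 48q + 6q^2.
AVC is minimized where dAVC/dq = -24 + 4q = 0, at q = 6; min AVC = 101 - 24·6 + 2·6^2 = $29.
P = $389 exceeds min AVC = $29, so the firm stays open.
P = MC gives -288 - 48q + 6q^2 = 0, with roots -4 and 12. Take the larger (rising MC): q* = 12.
Check: AVC at q = 12 is $101 ≤ P, so revenue covers variable cost.
Profit = P·q − TC = 389·12 − 1370 = $3298.

Produce at q = 12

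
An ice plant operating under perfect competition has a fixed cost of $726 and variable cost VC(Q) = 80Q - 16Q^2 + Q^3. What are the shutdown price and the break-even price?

Shutdown price = $16; break-even price = $91

AVC = 80 - 16Q + Q^2; minimized at Q = 8, giving min AVC = $16. That is the shutdown price.
ATC = 726/Q + 80 - 16Q + Q^2. Setting dATC/dQ = −726/Q^2 − 16 + 2Q = 0 gives Q = 11 (since 2·11^3 − 16·11^2 = 726).
min ATC = 726/11 + 80 − 16·11 + 11^2 = $91. That is the break-even price.
Between these two prices the firm operates at a loss; above $91 it earns a profit.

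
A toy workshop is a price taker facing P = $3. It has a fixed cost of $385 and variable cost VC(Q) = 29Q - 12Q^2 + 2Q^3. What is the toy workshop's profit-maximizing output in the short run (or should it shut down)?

Shut down

From TC, MC = TC'(Q) = 29 - 24Q + 6Q^2 and AVC = VC/Q = 29 - 12Q + 2Q^2.
AVC hits its minimum where MC = AVC, at Q = 3, giving min AVC = 29 - 12·3 + 2·3^2 = $11.
Since P = $3 < min AVC = $11, price fails to cover variable cost at any output.
Shutting down limits the loss to fixed cost, $385.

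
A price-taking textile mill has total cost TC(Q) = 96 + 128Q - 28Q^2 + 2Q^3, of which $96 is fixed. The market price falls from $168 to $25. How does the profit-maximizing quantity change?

AVC = 128 - 28Q + 2Q^2, minimized at Q = 7 where min AVC = $30. MC = 128 - 56Q + 6Q^2.
At P = $168 ≥ min AVC, set P = MC on the rising branch: Q = 10.
At P = $25 < min AVC = $30, price no longer covers variable cost at any output, so the firm shuts down: Q = 0.

Output falls from 10 to 0 (the firm shuts down)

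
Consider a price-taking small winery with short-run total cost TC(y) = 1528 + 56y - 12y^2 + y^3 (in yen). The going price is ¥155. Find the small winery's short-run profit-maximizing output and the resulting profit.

AVC = 56 - 12y + y^2 has its minimum ¥20 at y = 6; price ¥155 clears that bar, so the firm operates.
With MC = 56 - 24y + 3y^2, P = MC on the upward-sloping part at y* = 11.
TR = 155·11 = 1705. TC = 1528 + 495 = 2023. Profit = 1705 − 2023 = -¥318.
Shutting down would mean losing the fixed cost of ¥1528, so operating at a loss of ¥318 is better by ¥1210.

Profit = -¥318 at y = 11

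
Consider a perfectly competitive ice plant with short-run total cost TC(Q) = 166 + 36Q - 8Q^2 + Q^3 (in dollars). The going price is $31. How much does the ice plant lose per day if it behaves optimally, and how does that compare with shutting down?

Profit = -$116 at Q = 5

AVC = 36 - 8Q + Q^2; min AVC = $20 at Q = 4. Since P = $31 ≥ min AVC, the firm produces.
With MC = 36 - 16Q + 3Q^2, P = MC on the upward-sloping part at Q* = 5.
TR = 31·5 = 155. TC = 166 + 105 = 271. Profit = 155 − 271 = -$116.
Shutting down would mean losing the fixed cost of $166, so operating at a loss of $116 is better by $50.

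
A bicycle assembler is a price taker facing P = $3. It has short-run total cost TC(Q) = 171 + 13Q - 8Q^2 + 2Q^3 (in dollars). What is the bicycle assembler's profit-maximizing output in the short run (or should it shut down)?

From TC, MC = TC'(Q) = 13 - 16Q + 6Q^2 and AVC = VC/Q = 13 - 8Q + 2Q^2.
The AVC parabola has its vertex at Q = 8/4 = 2, where AVC = 13 - 8·2 + 2·2^2 = $5.
Since P = $3 < min AVC = $5, price fails to cover variable cost at any output.
The firm minimizes its loss by shutting down and losing only its fixed cost of $171.

Shut down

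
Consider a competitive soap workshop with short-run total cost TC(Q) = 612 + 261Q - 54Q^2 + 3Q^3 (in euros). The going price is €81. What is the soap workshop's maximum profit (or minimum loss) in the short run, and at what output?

Profit = -€12 at Q = 10

AVC = 261 - 54Q + 3Q^2 has its minimum €18 at Q = 9; price €81 clears that bar, so the firm operates.
With MC = 261 - 108Q + 9Q^2, P = MC on the upward-sloping part at Q* = 10.
TR = 81·10 = 810. TC = 612 + 210 = 822. Profit = 810 − 822 = -€12.
By producing, the firm covers all variable cost plus €600 of fixed cost; shutting down would lose the full €612.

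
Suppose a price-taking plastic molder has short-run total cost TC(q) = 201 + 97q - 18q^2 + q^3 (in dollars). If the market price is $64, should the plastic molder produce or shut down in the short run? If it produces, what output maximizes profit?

Produce at q = 11

From TC, MC = TC'(q) = 97 - 36q + 3q^2 and AVC = VC/q = 97 - 18q + q^2.
The AVC parabola has its vertex at q = 18/2 = 9, where AVC = 97 - 18·9 + 9^2 = $16.
P = $64 exceeds min AVC = $16, so the firm stays open.
Solving P = MC: 33 - 36q + 3q^2 = 0 ⇒ q = 1 or 11. On the upward-sloping branch, q* = 11.
Check: AVC at q = 11 is $20 ≤ P, so revenue covers variable cost.
Profit = P·q − TC = 64·11 − 421 = $283.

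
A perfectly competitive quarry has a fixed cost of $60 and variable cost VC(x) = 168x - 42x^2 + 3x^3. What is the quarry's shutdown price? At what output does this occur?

$21 per unit, at x = 7

The shutdown price is the minimum of AVC. VC = 168x - 42x^2 + 3x^3, so AVC = 168 - 42x + 3x^2.
At the minimum of AVC, MC = AVC. MC = 168 - 84x + 9x^2; setting MC = AVC gives 6x^2 - 42x = 0, so x = 7. min AVC = 21.
The firm shuts down for any P below $21.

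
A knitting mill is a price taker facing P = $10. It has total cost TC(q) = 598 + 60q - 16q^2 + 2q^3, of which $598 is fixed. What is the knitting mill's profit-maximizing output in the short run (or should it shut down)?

Strip out fixed cost: VC = 60q - 16q^2 + 2q^3. Then AVC = 60 - 16q + 2q^2 and MC = 60 - 32q + 6q^2.
The AVC parabola has its vertex at q = 16/4 = 4, where AVC = 60 - 16·4 + 2·4^2 = $28.
Since P = $10 < min AVC = $28, price fails to cover variable cost at any output.
Shutting down limits the loss to fixed cost, $598.

Shut down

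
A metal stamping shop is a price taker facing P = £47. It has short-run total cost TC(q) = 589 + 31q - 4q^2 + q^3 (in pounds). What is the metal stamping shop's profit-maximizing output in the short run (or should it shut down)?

Variable cost is VC = 31q - 4q^2 + q^3, so AVC = VC/q = 31 - 4q + q^2 and MC = dTC/dq = 31 - 8q + 3q^2.
AVC is minimized where dAVC/dq = -4 + 2q = 0, at q = 2; min AVC = 31 - 4·2 + 2^2 = £27.
P = £47 exceeds min AVC = £27, so the firm stays open.
Set P = MC: 47 = 31 - 8q + 3q^2 → -16 - 8q + 3q^2 = 0. The roots are q = -4/3 and q = 4; the profit-maximizing output is on the rising part of MC, so q* = 4.
Check: AVC at q = 4 is £31 ≤ P, so revenue covers variable cost.
Profit = P·q − TC = 47·4 − 713 = -£525, a loss, but smaller than the £589 fixed cost the firm would lose by shutting down.

Produce at q = 4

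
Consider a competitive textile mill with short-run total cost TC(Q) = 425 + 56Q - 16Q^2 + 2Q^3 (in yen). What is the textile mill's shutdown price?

The firm shuts down when price falls below the minimum of average variable cost. AVC = VC/Q = 56 - 16Q + 2Q^2.
At the minimum of AVC, MC = AVC. MC = 56 - 32Q + 6Q^2; setting MC = AVC gives 4Q^2 - 16Q = 0, so Q = 4. min AVC = 24.
So the shutdown price is ¥24.

¥24 per unit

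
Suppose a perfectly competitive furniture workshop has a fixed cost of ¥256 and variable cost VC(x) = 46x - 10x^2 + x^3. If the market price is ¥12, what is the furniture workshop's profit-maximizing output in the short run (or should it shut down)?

Shut down

From TC, MC = TC'(x) = 46 - 20x + 3x^2 and AVC = VC/x = 46 - 10x + x^2.
The AVC parabola has its vertex at x = 10/2 = 5, where AVC = 46 - 10·5 + 5^2 = ¥21.
With P < min AVC (¥12 < ¥21), every unit sold adds to the loss.
Best response: produce nothing and absorb the ¥256 fixed cost.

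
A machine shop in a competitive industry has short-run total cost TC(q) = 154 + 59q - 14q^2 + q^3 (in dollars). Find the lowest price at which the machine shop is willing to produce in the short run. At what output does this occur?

Short-run supply begins at min AVC. From VC = 59q - 14q^2 + q^3, AVC = 59 - 14q + q^2.
dAVC/dq = -14 + 2q = 0 gives q = 7. min AVC = 59 - 14·7 + 7^2 = 10.
So the shutdown price is $10.

$10 per unit, at q = 7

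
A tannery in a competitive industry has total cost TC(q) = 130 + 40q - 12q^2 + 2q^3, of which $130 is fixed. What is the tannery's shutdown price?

$22 per unit

Short-run supply begins at min AVC. From VC = 40q - 12q^2 + 2q^3, AVC = 40 - 12q + 2q^2.
dAVC/dq = -12 + 4q = 0 gives q = 3. min AVC = 40 - 12·3 + 2·3^2 = 22.
The firm shuts down for any P below $22.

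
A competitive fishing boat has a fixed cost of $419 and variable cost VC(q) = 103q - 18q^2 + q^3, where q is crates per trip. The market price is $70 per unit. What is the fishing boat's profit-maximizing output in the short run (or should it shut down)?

Variable cost is VC = 103q - 18q^2 + q^3, so AVC = VC/q = 103 - 18q + q^2 and MC = dTC/dq = 103 - 36q + 3q^2.
AVC hits its minimum where MC = AVC, at q = 9, giving min AVC = 103 - 18·9 + 9^2 = $22.
Since P = $70 ≥ min AVC = $22, price covers variable cost and the firm should produce.
P = MC gives 33 - 36q + 3q^2 = 0, with roots 1 and 11. Take the larger (rising MC): q* = 11.
Check: AVC at q = 11 is $26 ≤ P, so revenue covers variable cost.
Profit = P·q − TC = 70·11 − 705 = $65.

Produce at q = 11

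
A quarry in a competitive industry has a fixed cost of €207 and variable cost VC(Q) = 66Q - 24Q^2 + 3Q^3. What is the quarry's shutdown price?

The firm shuts down when price falls below the minimum of average variable cost. AVC = VC/Q = 66 - 24Q + 3Q^2.
dAVC/dQ = -24 + 6Q = 0 gives Q = 4. min AVC = 66 - 24·4 + 3·4^2 = 18.
For P < €18 the firm produces nothing.

€18 per unit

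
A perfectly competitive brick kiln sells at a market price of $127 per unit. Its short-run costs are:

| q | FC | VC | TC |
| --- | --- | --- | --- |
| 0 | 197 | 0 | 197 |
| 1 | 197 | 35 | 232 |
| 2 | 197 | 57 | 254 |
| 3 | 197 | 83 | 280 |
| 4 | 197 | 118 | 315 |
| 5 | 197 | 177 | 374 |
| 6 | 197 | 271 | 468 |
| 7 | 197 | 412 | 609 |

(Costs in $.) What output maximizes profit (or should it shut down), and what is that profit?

Profit at each row (π = 127q − TC): q=0: -197; q=1: -105; q=2: 0; q=3: 101; q=4: 193; q=5: 261; q=6: 294; q=7: 280.
Profit is maximized at q = 6. AVC there is 271/6 = $45.17 ≤ P, so producing beats shutting down (which would give -$197).

q = 6; profit = $294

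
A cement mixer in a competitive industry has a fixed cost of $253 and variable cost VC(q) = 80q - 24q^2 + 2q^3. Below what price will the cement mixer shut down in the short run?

$8 per unit

The firm shuts down when price falls below the minimum of average variable cost. AVC = VC/q = 80 - 24q + 2q^2.
At the minimum of AVC, MC = AVC. MC = 80 - 48q + 6q^2; setting MC = AVC gives 4q^2 - 24q = 0, so q = 6. min AVC = 8.
So the shutdown price is $8.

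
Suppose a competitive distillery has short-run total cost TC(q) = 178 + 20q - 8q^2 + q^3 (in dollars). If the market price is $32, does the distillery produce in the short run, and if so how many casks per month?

Variable cost is VC = 20q - 8q^2 + q^3, so AVC = VC/q = 20 - 8q + q^2 and MC = dTC/dq = 20 - 16q + 3q^2.
The AVC parabola has its vertex at q = 8/2 = 4, where AVC = 20 - 8·4 + 4^2 = $4.
Because $32 ≥ $4, revenue can cover variable cost; the firm operates.
Solving P = MC: -12 - 16q + 3q^2 = 0 ⇒ q = -2/3 or 6. On the upward-sloping branch, q* = 6.
Check: AVC at q = 6 is $8 ≤ P, so revenue covers variable cost.
Profit = P·q − TC = 32·6 − 226 = -$34, a loss, but smaller than the $178 fixed cost the firm would lose by shutting down.

Produce at q = 6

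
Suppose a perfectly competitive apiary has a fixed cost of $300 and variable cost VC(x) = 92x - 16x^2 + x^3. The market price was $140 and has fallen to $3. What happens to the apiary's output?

Output falls from 12 to 0 (the firm shuts down)

MC = 92 - 32x + 3x^2; the shutdown threshold is min AVC = $28 (at x = 8).
At P = $140 ≥ min AVC, set P = MC on the rising branch: x = 12.
At P = $3 < min AVC = $28, price no longer covers variable cost at any output, so the firm shuts down: x = 0.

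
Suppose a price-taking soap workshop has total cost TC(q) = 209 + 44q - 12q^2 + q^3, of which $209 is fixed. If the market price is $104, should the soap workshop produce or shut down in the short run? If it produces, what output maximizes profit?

Variable cost is VC = 44q - 12q^2 + q^3, so AVC = VC/q = 44 - 12q + q^2 and MC = dTC/dq = 44 - 24q + 3q^2.
The AVC parabola has its vertex at q = 12/2 = 6, where AVC = 44 - 12·6 + 6^2 = $8.
Because $104 ≥ $8, revenue can cover variable cost; the firm operates.
Set P = MC: 104 = 44 - 24q + 3q^2 → -60 - 24q + 3q^2 = 0. The roots are q = -2 and q = 10; the profit-maximizing output is on the rising part of MC, so q* = 10.
Check: AVC at q = 10 is $24 ≤ P, so revenue covers variable cost.
Profit = P·q − TC = 104·10 − 449 = $591.

Produce at q = 10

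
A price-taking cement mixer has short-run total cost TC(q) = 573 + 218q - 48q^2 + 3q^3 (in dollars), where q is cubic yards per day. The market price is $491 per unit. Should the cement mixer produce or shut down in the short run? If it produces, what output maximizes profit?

Produce at q = 13

Strip out fixed cost: VC = 218q - 48q^2 + 3q^3. Then AVC = 218 - 48q + 3q^2 and MC = 218 - 96q + 9q^2.
AVC hits its minimum where MC = AVC, at q = 8, giving min AVC = 218 - 48·8 + 3·8^2 = $26.
Because $491 ≥ $26, revenue can cover variable cost; the firm operates.
Set P = MC: 491 = 218 - 96q + 9q^2 → -273 - 96q + 9q^2 = 0. The roots are q = -7/3 and q = 13; the profit-maximizing output is on the rising part of MC, so q* = 13.
Check: AVC at q = 13 is $101 ≤ P, so revenue covers variable cost.
Profit = P·q − TC = 491·13 − 1886 = $4497.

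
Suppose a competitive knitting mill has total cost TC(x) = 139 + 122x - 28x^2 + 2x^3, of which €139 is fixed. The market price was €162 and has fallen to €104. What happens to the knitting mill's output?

Output falls from 10 to 9

MC = 122 - 56x + 6x^2; the shutdown threshold is min AVC = €24 (at x = 7).
With P = €162 above the shutdown price, P = MC gives x = 10.
At P = €104 ≥ min AVC, set P = MC: x = 9. The firm stays open but cuts output.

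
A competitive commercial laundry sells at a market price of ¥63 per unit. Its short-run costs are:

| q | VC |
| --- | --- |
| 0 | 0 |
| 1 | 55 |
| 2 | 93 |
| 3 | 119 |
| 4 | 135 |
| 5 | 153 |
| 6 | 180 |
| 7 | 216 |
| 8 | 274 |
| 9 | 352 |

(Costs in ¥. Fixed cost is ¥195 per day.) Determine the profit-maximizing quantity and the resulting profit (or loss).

q = 8; profit = ¥35

Tabulate TR − TC: q=0: -195; q=1: -187; q=2: -162; q=3: -125; q=4: -78; q=5: -33; q=6: 3; q=7: 30; q=8: 35; q=9: 20.
Profit is maximized at q = 8. AVC there is 274/8 = ¥34.25 ≤ P, so producing beats shutting down (which would give -¥195).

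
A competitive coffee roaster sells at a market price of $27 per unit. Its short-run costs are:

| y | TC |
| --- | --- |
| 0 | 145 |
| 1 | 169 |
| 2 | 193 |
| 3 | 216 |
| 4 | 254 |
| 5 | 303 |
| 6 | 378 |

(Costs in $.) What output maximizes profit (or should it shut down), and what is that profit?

Profit at each row (π = 27y − TC): y=0: -145; y=1: -142; y=2: -139; y=3: -135; y=4: -146; y=5: -168; y=6: -216.
Profit is maximized at y = 3. AVC there is 71/3 = $23.67 ≤ P, so producing beats shutting down (which would give -$145).

y = 3; profit = -$135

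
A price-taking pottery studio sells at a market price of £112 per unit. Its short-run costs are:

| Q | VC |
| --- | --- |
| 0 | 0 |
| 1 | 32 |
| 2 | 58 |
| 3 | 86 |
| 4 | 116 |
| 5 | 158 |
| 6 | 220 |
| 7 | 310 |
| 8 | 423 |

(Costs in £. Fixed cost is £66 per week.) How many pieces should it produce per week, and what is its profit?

Q = 7; profit = £408

Tabulate TR − TC: Q=0: -66; Q=1: 14; Q=2: 100; Q=3: 184; Q=4: 266; Q=5: 336; Q=6: 386; Q=7: 408; Q=8: 407.
Profit is maximized at Q = 7. AVC there is 310/7 = £44.29 ≤ P, so producing beats shutting down (which would give -£66).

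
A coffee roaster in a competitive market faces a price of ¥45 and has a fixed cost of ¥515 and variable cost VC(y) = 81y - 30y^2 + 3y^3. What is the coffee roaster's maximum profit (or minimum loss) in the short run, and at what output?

AVC = 81 - 30y + 3y^2 has its minimum ¥6 at y = 5; price ¥45 clears that bar, so the firm operates.
MC = 81 - 60y + 9y^2. Setting P = MC and taking the root on the rising branch gives y* = 6.
TR = 45·6 = 270. TC = 515 + 54 = 569. Profit = 270 − 569 = -¥299.
By producing, the firm covers all variable cost plus ¥216 of fixed cost; shutting down would lose the full ¥515.

Profit = -¥299 at y = 6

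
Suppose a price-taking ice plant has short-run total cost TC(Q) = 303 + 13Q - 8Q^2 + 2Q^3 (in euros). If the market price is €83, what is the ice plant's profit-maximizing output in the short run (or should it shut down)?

Produce at Q = 5

Variable cost is VC = 13Q - 8Q^2 + 2Q^3, so AVC = VC/Q = 13 - 8Q + 2Q^2 and MC = dTC/dQ = 13 - 16Q + 6Q^2.
The AVC parabola has its vertex at Q = 8/4 = 2, where AVC = 13 - 8·2 + 2·2^2 = €5.
P = €83 exceeds min AVC = €5, so the firm stays open.
Set P = MC: 83 = 13 - 16Q + 6Q^2 → -70 - 16Q + 6Q^2 = 0. The roots are Q = -7/3 and Q = 5; the profit-maximizing output is on the rising part of MC, so Q* = 5.
Check: AVC at Q = 5 is €23 ≤ P, so revenue covers variable cost.
Profit = P·Q − TC = 83·5 − 418 = -€3, a loss, but smaller than the €303 fixed cost the firm would lose by shutting down.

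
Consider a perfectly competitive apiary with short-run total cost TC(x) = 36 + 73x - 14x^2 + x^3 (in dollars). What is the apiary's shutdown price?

$24 per unit

The firm shuts down when price falls below the minimum of average variable cost. AVC = VC/x = 73 - 14x + x^2.
dAVC/dx = -14 + 2x = 0 gives x = 7. min AVC = 73 - 14·7 + 7^2 = 24.
The firm shuts down for any P below $24.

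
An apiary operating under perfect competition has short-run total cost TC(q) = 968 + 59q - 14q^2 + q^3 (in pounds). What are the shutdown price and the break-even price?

Shutdown price = min AVC. AVC = 59 - 14q + q^2, with vertex at q = 7 and minimum £10.
ATC = 968/q + 59 - 14q + q^2. Setting dATC/dq = −968/q^2 − 14 + 2q = 0 gives q = 11 (since 2·11^3 − 14·11^2 = 968).
min ATC = 968/11 + 59 − 14·11 + 11^2 = £114. That is the break-even price.
For £10 ≤ P < £114 the firm produces at a loss; below £10 it shuts down.

Shutdown price = £10; break-even price = £114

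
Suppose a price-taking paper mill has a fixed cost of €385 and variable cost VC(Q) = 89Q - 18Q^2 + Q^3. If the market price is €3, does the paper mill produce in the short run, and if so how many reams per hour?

From TC, MC = TC'(Q) = 89 - 36Q + 3Q^2 and AVC = VC/Q = 89 - 18Q + Q^2.
AVC hits its minimum where MC = AVC, at Q = 9, giving min AVC = 89 - 18·9 + 9^2 = €8.
P = €3 lies below min AVC = €8; no output level covers variable cost.
Shutting down limits the loss to fixed cost, €385.

Shut down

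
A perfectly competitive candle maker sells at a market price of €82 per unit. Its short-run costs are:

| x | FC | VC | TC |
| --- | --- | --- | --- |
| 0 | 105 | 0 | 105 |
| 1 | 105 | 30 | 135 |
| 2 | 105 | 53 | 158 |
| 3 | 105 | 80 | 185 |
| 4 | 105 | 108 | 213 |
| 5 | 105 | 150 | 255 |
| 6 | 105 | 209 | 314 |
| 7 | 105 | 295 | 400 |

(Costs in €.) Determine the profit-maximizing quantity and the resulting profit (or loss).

x = 6; profit = €178

Compute π = P·x − TC at each output: x=0: -105; x=1: -53; x=2: 6; x=3: 61; x=4: 115; x=5: 155; x=6: 178; x=7: 174.
Profit is maximized at x = 6. AVC there is 209/6 = €34.83 ≤ P, so producing beats shutting down (which would give -€105).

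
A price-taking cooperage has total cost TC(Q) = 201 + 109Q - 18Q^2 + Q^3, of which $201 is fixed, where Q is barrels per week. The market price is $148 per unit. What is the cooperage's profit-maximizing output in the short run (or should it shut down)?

Produce at Q = 13

Strip out fixed cost: VC = 109Q - 18Q^2 + Q^3. Then AVC = 109 - 18Q + Q^2 and MC = 109 - 36Q + 3Q^2.
The AVC parabola has its vertex at Q = 18/2 = 9, where AVC = 109 - 18·9 + 9^2 = $28.
Since P = $148 ≥ min AVC = $28, price covers variable cost and the firm should produce.
Set P = MC: 148 = 109 - 36Q + 3Q^2 → -39 - 36Q + 3Q^2 = 0. The roots are Q = -1 and Q = 13; the profit-maximizing output is on the rising part of MC, so Q* = 13.
Check: AVC at Q = 13 is $44 ≤ P, so revenue covers variable cost.
Profit = P·Q − TC = 148·13 − 773 = $1151.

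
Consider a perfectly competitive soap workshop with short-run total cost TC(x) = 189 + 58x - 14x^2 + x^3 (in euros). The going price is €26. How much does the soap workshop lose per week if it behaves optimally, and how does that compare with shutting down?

AVC = 58 - 14x + x^2; min AVC = €9 at x = 7. Since P = €26 ≥ min AVC, the firm produces.
MC = 58 - 28x + 3x^2. Setting P = MC and taking the root on the rising branch gives x* = 8.
TR = 26·8 = 208. TC = 189 + 80 = 269. Profit = 208 − 269 = -€61.
That loss of €61 beats the €189 the firm would lose by shutting down; producing recovers €128 of fixed cost.

Profit = -€61 at x = 8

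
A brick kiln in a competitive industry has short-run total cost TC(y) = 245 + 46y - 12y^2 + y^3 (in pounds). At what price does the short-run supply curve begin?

£10 per unit

Short-run supply begins at min AVC. From VC = 46y - 12y^2 + y^3, AVC = 46 - 12y + y^2.
dAVC/dy = -12 + 2y = 0 gives y = 6. min AVC = 46 - 12·6 + 6^2 = 10.
So the shutdown price is £10.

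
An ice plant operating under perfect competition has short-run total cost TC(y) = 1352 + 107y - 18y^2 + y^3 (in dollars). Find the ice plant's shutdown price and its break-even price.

Shutdown price = min AVC. AVC = 107 - 18y + y^2, with vertex at y = 9 and minimum $26.
ATC = 1352/y + 107 - 18y + y^2. Setting dATC/dy = −1352/y^2 − 18 + 2y = 0 gives y = 13 (since 2·13^3 − 18·13^2 = 1352).
min ATC = 1352/13 + 107 − 18·13 + 13^2 = $146. That is the break-even price.
Between these two prices the firm operates at a loss; above $146 it earns a profit.

Shutdown price = $26; break-even price = $146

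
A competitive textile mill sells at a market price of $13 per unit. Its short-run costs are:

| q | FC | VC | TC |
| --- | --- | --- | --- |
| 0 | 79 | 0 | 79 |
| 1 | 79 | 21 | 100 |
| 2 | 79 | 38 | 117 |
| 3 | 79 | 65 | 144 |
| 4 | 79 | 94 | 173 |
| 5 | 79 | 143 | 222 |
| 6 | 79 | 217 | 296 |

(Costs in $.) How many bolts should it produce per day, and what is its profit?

q = 0 (shut down); profit = -$79

Compute π = P·q − TC at each output: q=0: -79; q=1: -87; q=2: -91; q=3: -105; q=4: -121; q=5: -157; q=6: -218.
Profit is highest at q = 0. Equivalently, the lowest AVC in the table is 38/2 ≈ $19 at q = 2, and P = $13 falls below it — price never covers variable cost, so the firm shuts down and loses only its fixed cost.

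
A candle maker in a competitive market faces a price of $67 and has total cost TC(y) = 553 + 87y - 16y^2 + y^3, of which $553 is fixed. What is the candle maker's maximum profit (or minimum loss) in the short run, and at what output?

Profit = -$153 at y = 10

AVC = 87 - 16y + y^2; min AVC = $23 at y = 8. Since P = $67 ≥ min AVC, the firm produces.
MC = 87 - 32y + 3y^2. Setting P = MC and taking the root on the rising branch gives y* = 10.
TR = 67·10 = 670. TC = 553 + 270 = 823. Profit = 670 − 823 = -$153.
By producing, the firm covers all variable cost plus $400 of fixed cost; shutting down would lose the full $553.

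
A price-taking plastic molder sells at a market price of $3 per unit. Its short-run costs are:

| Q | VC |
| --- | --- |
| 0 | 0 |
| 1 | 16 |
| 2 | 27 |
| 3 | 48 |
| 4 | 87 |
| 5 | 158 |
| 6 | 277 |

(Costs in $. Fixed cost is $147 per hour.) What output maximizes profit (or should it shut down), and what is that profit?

Tabulate TR − TC: Q=0: -147; Q=1: -160; Q=2: -168; Q=3: -186; Q=4: -222; Q=5: -290; Q=6: -406.
Profit is highest at Q = 0. Equivalently, the lowest AVC in the table is 27/2 ≈ $13.50 at Q = 2, and P = $3 falls below it — price never covers variable cost, so the firm shuts down and loses only its fixed cost.

Q = 0 (shut down); profit = -$147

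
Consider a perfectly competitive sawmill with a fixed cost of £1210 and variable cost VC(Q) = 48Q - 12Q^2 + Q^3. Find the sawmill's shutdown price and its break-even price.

Shutdown price = £12; break-even price = £147

Shutdown price = min AVC. AVC = 48 - 12Q + Q^2, with vertex at Q = 6 and minimum £12.
ATC = 1210/Q + 48 - 12Q + Q^2. Setting dATC/dQ = −1210/Q^2 − 12 + 2Q = 0 gives Q = 11 (since 2·11^3 − 12·11^2 = 1210).
min ATC = 1210/11 + 48 − 12·11 + 11^2 = £147. That is the break-even price.
Between these two prices the firm operates at a loss; above £147 it earns a profit.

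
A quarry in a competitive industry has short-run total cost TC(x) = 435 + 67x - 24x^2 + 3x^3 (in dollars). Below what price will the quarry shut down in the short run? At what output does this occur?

$19 per unit, at x = 4

The firm shuts down when price falls below the minimum of average variable cost. AVC = VC/x = 67 - 24x + 3x^2.
dAVC/dx = -24 + 6x = 0 gives x = 4. min AVC = 67 - 24·4 + 3·4^2 = 19.
For P < $19 the firm produces nothing.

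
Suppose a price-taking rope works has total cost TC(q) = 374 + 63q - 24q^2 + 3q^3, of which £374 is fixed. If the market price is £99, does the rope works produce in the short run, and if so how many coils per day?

Variable cost is VC = 63q - 24q^2 + 3q^3, so AVC = VC/q = 63 - 24q + 3q^2 and MC = dTC/dq = 63 - 48q + 9q^2.
AVC is minimized where dAVC/dq = -24 + 6q = 0, at q = 4; min AVC = 63 - 24·4 + 3·4^2 = £15.
Since P = £99 ≥ min AVC = £15, price covers variable cost and the firm should produce.
Solving P = MC: -36 - 48q + 9q^2 = 0 ⇒ q = -2/3 or 6. On the upward-sloping branch, q* = 6.
Check: AVC at q = 6 is £27 ≤ P, so revenue covers variable cost.
Profit = P·q − TC = 99·6 − 536 = £58.

Produce at q = 6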